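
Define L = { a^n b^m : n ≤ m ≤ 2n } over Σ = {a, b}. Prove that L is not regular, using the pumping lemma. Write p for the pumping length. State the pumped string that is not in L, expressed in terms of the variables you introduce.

a^{p+k} b^p

Suppose for contradiction that L is regular, and let p be the pumping length.
Take w = a^p b^p ∈ L (since p ≤ p ≤ 2p), with |w| = 2p ≥ p.
Write w = xyz as guaranteed by the lemma, with |xy| ≤ p and |y| ≥ 1.
Because |xy| ≤ p and w begins with p copies of a, we have y = a^k with 1 ≤ k ≤ p.
Pump with i = 2: xy^2z = a^{p+k} b^p. Now n = p+k > p = m, so the condition n ≤ m fails. Thus xy^2z ∉ L.
This contradicts the pumping lemma, so L is not regular.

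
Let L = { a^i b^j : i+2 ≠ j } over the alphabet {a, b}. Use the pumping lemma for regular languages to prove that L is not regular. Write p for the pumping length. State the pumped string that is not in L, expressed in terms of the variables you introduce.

Suppose for contradiction that L is regular, and let p be the pumping length.
Choose w = a^p b^{p+p!+2}. Since p ≠ (p+p!+2)-2 = p+p!, w ∈ L; and |w| ≥ p.
The pumping lemma gives a decomposition w = xyz where |xy| ≤ p and y is nonempty.
Since the first p symbols of w are all a's and |xy| ≤ p, y lies entirely in the leading a-block: y = a^k for some k with 1 ≤ k ≤ p.
Since 1 ≤ k ≤ p, k divides p!; set t = 1 + p!/k. Then xy^t z has p + (p!/k)·k = p + p! copies of a. Now the a-count is p+p! and (b-count)-2 = (p+p!+2)-2 = p+p!, so i+2 ≠ j fails. So xy^t z = a^{p+p!} b^{p+p!+2} ∉ L.
This contradicts the pumping lemma, so L is not regular.

a^{p+p!} b^{p+p!+2}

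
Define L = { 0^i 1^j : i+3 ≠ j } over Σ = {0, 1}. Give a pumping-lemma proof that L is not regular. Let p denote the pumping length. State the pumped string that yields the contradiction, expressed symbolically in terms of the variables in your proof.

Toward a contradiction, assume L is regular with pumping length p.
Choose w = 0^p 1^{p+p!+3}. Since p ≠ (p+p!+3)-3 = p+p!, w ∈ L; and |w| ≥ p.
By the pumping lemma, w = xyz with |xy| ≤ p and y is nonempty.
Because |xy| ≤ p and w begins with p copies of 0, we have y = 0^k with 1 ≤ k ≤ p.
Since 1 ≤ k ≤ p, k divides p!; set t = 1 + p!/k. Then xy^t z has p + (p!/k)·k = p + p! copies of 0. Now the 0-count is p+p! and (1-count)-3 = (p+p!+3)-3 = p+p!, so i+3 ≠ j fails. So xy^t z = 0^{p+p!} 1^{p+p!+3} ∉ L.
This contradicts the pumping lemma, so L is not regular.

0^{p+p!} 1^{p+p!+3}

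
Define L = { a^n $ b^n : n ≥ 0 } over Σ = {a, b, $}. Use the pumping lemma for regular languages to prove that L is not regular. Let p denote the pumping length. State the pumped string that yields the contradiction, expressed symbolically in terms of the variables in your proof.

Assume L is regular; let p be its pumping constant.
Take w = a^p $ b^p ∈ L with |w| = 2p+1 ≥ p.
The pumping lemma gives a decomposition w = xyz where |xy| ≤ p and |y| ≥ 1.
Since the first p symbols of w are all a's and |xy| ≤ p, y lies entirely in the leading a-block: y = a^k for some k with 1 ≤ k ≤ p.
Pump with i = 2: xy^2z = a^{p+k} $ b^p, which would require p+k = p. But k ≥ 1, so xy^2z ∉ L.
This contradicts the pumping lemma, so L is not regular.

a^{p+k} $ b^p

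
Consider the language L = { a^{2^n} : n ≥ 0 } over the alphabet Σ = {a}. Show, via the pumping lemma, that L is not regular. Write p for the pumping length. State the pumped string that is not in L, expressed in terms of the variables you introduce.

Assume L is regular; let p be its pumping constant.
Take w = a^{2^p} ∈ L with |w| = 2^p ≥ p.
Write w = xyz as guaranteed by the lemma, with |xy| ≤ p and |y| ≥ 1.
Then y = a^k for some k with 1 ≤ k ≤ p.
Pump with i = 2: xy^2z = a^{2^p+k}. Since 1 ≤ k ≤ p < 2^p, we have 2^p < 2^p+k < 2^{p+1}, so 2^p+k is not a power of 2. So xy^2z ∉ L.
Contradiction. Therefore L is not regular.

a^{2^p+k}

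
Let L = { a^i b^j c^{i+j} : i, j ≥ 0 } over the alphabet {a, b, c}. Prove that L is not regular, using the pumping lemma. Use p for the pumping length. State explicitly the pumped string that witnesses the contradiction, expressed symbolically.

a^{p+k} b^p c^{2p}

Suppose for contradiction that L is regular, and let p be the pumping length.
Take w = a^p b^p c^{2p} ∈ L (with i=j=p, i+j=2p), |w| = 4p ≥ p.
The pumping lemma gives a decomposition w = xyz where |xy| ≤ p and |y| > 0.
The first p characters of w are a's, so xy (and hence y) consists only of a's. Write y = a^k, 1 ≤ k ≤ p.
Consider xy^2z = a^{p+k} b^p c^{2p}. Now the a- and b-counts sum to 2p+k, but the c-count is 2p ≠ 2p+k. So xy^2z ∉ L.
This is a contradiction; hence L is not regular.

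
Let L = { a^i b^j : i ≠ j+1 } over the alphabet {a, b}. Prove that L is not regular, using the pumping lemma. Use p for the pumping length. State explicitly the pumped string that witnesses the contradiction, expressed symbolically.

Suppose for contradiction that L is regular, and let p be the pumping length.
Choose w = a^p b^{p+p!-1}. Since p ≠ (p+p!-1)+1 = p+p!, w ∈ L; and |w| ≥ p.
The pumping lemma gives a decomposition w = xyz where |xy| ≤ p and |y| ≥ 1.
The first p characters of w are a's, so xy (and hence y) consists only of a's. Write y = a^k, 1 ≤ k ≤ p.
Since 1 ≤ k ≤ p, k divides p!; set t = 1 + p!/k. Then xy^t z has p + (p!/k)·k = p + p! copies of a. Now the a-count is p+p! and (b-count)+1 = (p+p!-1)+1 = p+p!, so i ≠ j+1 fails. So xy^t z = a^{p+p!} b^{p+p!-1} ∉ L.
Contradiction. Therefore L is not regular.

a^{p+p!} b^{p+p!-1}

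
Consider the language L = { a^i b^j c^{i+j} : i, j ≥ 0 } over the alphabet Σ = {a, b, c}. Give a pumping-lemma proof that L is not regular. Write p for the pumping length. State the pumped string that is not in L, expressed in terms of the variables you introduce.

a^{p+k} b^p c^{2p}

Assume L is regular; let p be its pumping constant.
Take w = a^p b^p c^{2p} ∈ L (with i=j=p, i+j=2p), |w| = 4p ≥ p.
The pumping lemma gives a decomposition w = xyz where |xy| ≤ p and y is nonempty.
The first p characters of w are a's, so xy (and hence y) consists only of a's. Write y = a^k, 1 ≤ k ≤ p.
Consider xy^2z = a^{p+k} b^p c^{2p}. Now the a- and b-counts sum to 2p+k, but the c-count is 2p ≠ 2p+k. So xy^2z ∉ L.
Contradiction. Therefore L is not regular.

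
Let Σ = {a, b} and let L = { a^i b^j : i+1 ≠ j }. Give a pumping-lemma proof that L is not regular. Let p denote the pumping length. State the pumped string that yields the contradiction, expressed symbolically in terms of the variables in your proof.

a^{p+p!} b^{p+p!+1}

Assume L is regular. Let p be the pumping length given by the pumping lemma.
Choose w = a^p b^{p+p!+1}. Since p ≠ (p+p!+1)-1 = p+p!, w ∈ L; and |w| ≥ p.
Write w = xyz as guaranteed by the lemma, with |xy| ≤ p and y is nonempty.
Since the first p symbols of w are all a's and |xy| ≤ p, y lies entirely in the leading a-block: y = a^k for some k with 1 ≤ k ≤ p.
Since 1 ≤ k ≤ p, k divides p!; set t = 1 + p!/k. Then xy^t z has p + (p!/k)·k = p + p! copies of a. Now the a-count is p+p! and (b-count)-1 = (p+p!+1)-1 = p+p!, so i+1 ≠ j fails. So xy^t z = a^{p+p!} b^{p+p!+1} ∉ L.
This contradicts the pumping lemma, so L is not regular.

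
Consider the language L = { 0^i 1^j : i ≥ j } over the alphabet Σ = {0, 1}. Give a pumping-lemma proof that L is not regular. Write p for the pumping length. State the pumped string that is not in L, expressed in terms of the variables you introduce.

Assume L is regular. Let p be the pumping length given by the pumping lemma.
Choose w = 0^p 1^p ∈ L, with |w| = 2p ≥ p.
By the pumping lemma, w = xyz with |xy| ≤ p and |y| > 0.
The first p characters of w are 0's, so xy (and hence y) consists only of 0's. Write y = 0^k, 1 ≤ k ≤ p.
Consider xy^0z = xz = 0^{p-k} 1^p. Since k ≥ 1, the 0-count p-k is less than p, so i ≥ j fails; thus xz ∉ L.
This contradicts the pumping lemma, so L is not regular.

0^{p-k} 1^p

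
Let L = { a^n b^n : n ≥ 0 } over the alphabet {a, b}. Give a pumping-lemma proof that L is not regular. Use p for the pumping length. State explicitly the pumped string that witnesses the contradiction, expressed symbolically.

a^{p+k} b^p

Assume L is regular. Let p be the pumping length given by the pumping lemma.
Choose w = a^p b^p, which is in L with |w| = 2p ≥ p.
Write w = xyz as guaranteed by the lemma, with |xy| ≤ p and |y| > 0.
The first p characters of w are a's, so xy (and hence y) consists only of a's. Write y = a^k, 1 ≤ k ≤ p.
Pump with i = 2: xy^2z = a^{p+k} b^p. For this to lie in L we would need p = p+k, which forces k = 0. But k ≥ 1, so xy^2z ∉ L.
This is a contradiction; hence L is not regular.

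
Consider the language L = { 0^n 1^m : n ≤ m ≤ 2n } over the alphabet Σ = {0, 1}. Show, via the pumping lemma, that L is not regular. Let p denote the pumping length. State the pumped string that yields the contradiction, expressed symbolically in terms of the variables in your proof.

Toward a contradiction, assume L is regular with pumping length p.
Take w = 0^p 1^p ∈ L (since p ≤ p ≤ 2p), with |w| = 2p ≥ p.
Write w = xyz as guaranteed by the lemma, with |xy| ≤ p and y is nonempty.
Because |xy| ≤ p and w begins with p copies of 0, we have y = 0^k with 1 ≤ k ≤ p.
Pump with i = 2: xy^2z = 0^{p+k} 1^p. Now n = p+k > p = m, so the condition n ≤ m fails. Thus xy^2z ∉ L.
Contradiction. Therefore L is not regular.

0^{p+k} 1^p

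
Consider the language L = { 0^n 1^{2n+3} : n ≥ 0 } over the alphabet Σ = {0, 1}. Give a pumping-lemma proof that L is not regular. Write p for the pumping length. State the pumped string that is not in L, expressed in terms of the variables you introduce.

Toward a contradiction, assume L is regular with pumping length p.
Take w = 0^p 1^{2p+3}. Then w ∈ L and |w| = 3p+3 ≥ p.
By the pumping lemma, w = xyz with |xy| ≤ p and |y| > 0.
Because |xy| ≤ p and w begins with p copies of 0, we have y = 0^k with 1 ≤ k ≤ p.
Pump with i = 2: xy^2z = 0^{p+k} 1^{2p+3}. For this to lie in L we would need 2p+3 = 2(p+k)+3, which forces k = 0. But k ≥ 1, so xy^2z ∉ L.
Contradiction. Therefore L is not regular.

0^{p+k} 1^{2p+3}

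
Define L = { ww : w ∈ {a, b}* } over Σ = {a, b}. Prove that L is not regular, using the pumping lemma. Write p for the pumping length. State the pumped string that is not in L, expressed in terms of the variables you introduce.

Assume L is regular. Let p be the pumping length given by the pumping lemma.
Take w = a^p b^p a^p b^p = uu where u = a^pb^p; then w ∈ L and |w| = 4p ≥ p.
The pumping lemma gives a decomposition w = xyz where |xy| ≤ p and |y| ≥ 1.
Because |xy| ≤ p and w begins with p copies of a, we have y = a^k with 1 ≤ k ≤ p.
Pump with i = 2: xy^2z = a^{p+k} b^p a^p b^p, of length 4p+k. Suppose this equals vv. The string starts with a and ends with b, so v does too; thus the boundary between the two copies of v is a b→a transition. There is exactly one such transition, at position 2p+k, so |v| = 2p+k and |vv| = 4p+2k ≠ 4p+k since k ≥ 1. So xy^2z ∉ L.
This contradicts the pumping lemma, so L is not regular.

a^{p+k} b^p a^p b^p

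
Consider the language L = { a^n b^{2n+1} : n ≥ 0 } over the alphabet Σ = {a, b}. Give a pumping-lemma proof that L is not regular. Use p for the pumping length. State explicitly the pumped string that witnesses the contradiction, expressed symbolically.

Assume L is regular; let p be its pumping constant.
Choose w = a^p b^{2p+1}, which is in L with |w| = 3p+1 ≥ p.
Write w = xyz as guaranteed by the lemma, with |xy| ≤ p and y is nonempty.
The first p characters of w are a's, so xy (and hence y) consists only of a's. Write y = a^k, 1 ≤ k ≤ p.
Pump with i = 2: xy^2z = a^{p+k} b^{2p+1}. For this to lie in L we would need 2p+1 = 2(p+k)+1, which forces k = 0. But k ≥ 1, so xy^2z ∉ L.
Contradiction. Therefore L is not regular.

a^{p+k} b^{2p+1}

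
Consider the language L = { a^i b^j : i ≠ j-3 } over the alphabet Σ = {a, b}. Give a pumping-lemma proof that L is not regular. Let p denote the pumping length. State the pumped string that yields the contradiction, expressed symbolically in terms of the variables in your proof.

Assume L is regular; let p be its pumping constant.
Choose w = a^p b^{p+p!+3}. Since p ≠ (p+p!+3)-3 = p+p!, w ∈ L; and |w| ≥ p.
By the pumping lemma, w = xyz with |xy| ≤ p and y is nonempty.
The first p characters of w are a's, so xy (and hence y) consists only of a's. Write y = a^k, 1 ≤ k ≤ p.
Since 1 ≤ k ≤ p, k divides p!; set t = 1 + p!/k. Then xy^t z has p + (p!/k)·k = p + p! copies of a. Now the a-count is p+p! and (b-count)-3 = (p+p!+3)-3 = p+p!, so i ≠ j-3 fails. So xy^t z = a^{p+p!} b^{p+p!+3} ∉ L.
This is a contradiction; hence L is not regular.

a^{p+p!} b^{p+p!+3}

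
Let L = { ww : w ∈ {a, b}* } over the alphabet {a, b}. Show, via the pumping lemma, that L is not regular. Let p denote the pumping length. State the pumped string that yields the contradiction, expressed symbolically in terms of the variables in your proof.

a^{p+k} b^p a^p b^p

Toward a contradiction, assume L is regular with pumping length p.
Take w = a^p b^p a^p b^p = uu where u = a^pb^p; then w ∈ L and |w| = 4p ≥ p.
Write w = xyz as guaranteed by the lemma, with |xy| ≤ p and |y| ≥ 1.
Because |xy| ≤ p and w begins with p copies of a, we have y = a^k with 1 ≤ k ≤ p.
Pump with i = 2: xy^2z = a^{p+k} b^p a^p b^p, of length 4p+k. Suppose this equals vv. The string starts with a and ends with b, so v does too; thus the boundary between the two copies of v is a b→a transition. There is exactly one such transition, at position 2p+k, so |v| = 2p+k and |vv| = 4p+2k ≠ 4p+k since k ≥ 1. So xy^2z ∉ L.
This contradicts the pumping lemma, so L is not regular.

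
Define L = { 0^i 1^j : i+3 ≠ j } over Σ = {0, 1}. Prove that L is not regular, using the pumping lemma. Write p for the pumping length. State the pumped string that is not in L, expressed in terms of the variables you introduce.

Toward a contradiction, assume L is regular with pumping length p.
Choose w = 0^p 1^{p+p!+3}. Since p ≠ (p+p!+3)-3 = p+p!, w ∈ L; and |w| ≥ p.
Write w = xyz as guaranteed by the lemma, with |xy| ≤ p and y is nonempty.
The first p characters of w are 0's, so xy (and hence y) consists only of 0's. Write y = 0^k, 1 ≤ k ≤ p.
Since 1 ≤ k ≤ p, k divides p!; set t = 1 + p!/k. Then xy^t z has p + (p!/k)·k = p + p! copies of 0. Now the 0-count is p+p! and (1-count)-3 = (p+p!+3)-3 = p+p!, so i+3 ≠ j fails. So xy^t z = 0^{p+p!} 1^{p+p!+3} ∉ L.
This is a contradiction; hence L is not regular.

0^{p+p!} 1^{p+p!+3}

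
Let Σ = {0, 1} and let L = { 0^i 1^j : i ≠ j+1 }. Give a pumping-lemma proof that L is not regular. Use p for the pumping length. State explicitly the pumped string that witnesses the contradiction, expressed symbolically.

0^{p+p!} 1^{p+p!-1}

Toward a contradiction, assume L is regular with pumping length p.
Choose w = 0^p 1^{p+p!-1}. Since p ≠ (p+p!-1)+1 = p+p!, w ∈ L; and |w| ≥ p.
The pumping lemma gives a decomposition w = xyz where |xy| ≤ p and |y| ≥ 1.
Because |xy| ≤ p and w begins with p copies of 0, we have y = 0^k with 1 ≤ k ≤ p.
Since 1 ≤ k ≤ p, k divides p!; set t = 1 + p!/k. Then xy^t z has p + (p!/k)·k = p + p! copies of 0. Now the 0-count is p+p! and (1-count)+1 = (p+p!-1)+1 = p+p!, so i ≠ j+1 fails. So xy^t z = 0^{p+p!} 1^{p+p!-1} ∉ L.
This contradicts the pumping lemma, so L is not regular.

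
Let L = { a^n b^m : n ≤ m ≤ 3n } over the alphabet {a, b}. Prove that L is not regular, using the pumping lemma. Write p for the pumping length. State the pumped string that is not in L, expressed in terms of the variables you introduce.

Suppose for contradiction that L is regular, and let p be the pumping length.
Take w = a^p b^p ∈ L (since p ≤ p ≤ 3p), with |w| = 2p ≥ p.
By the pumping lemma, w = xyz with |xy| ≤ p and y is nonempty.
The first p characters of w are a's, so xy (and hence y) consists only of a's. Write y = a^k, 1 ≤ k ≤ p.
Pump with i = 2: xy^2z = a^{p+k} b^p. Now n = p+k > p = m, so the condition n ≤ m fails. Thus xy^2z ∉ L.
This contradicts the pumping lemma, so L is not regular.

a^{p+k} b^p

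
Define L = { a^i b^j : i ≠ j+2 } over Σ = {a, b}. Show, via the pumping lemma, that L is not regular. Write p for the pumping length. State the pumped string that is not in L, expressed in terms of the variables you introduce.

a^{p+p!} b^{p+p!-2}

Suppose for contradiction that L is regular, and let p be the pumping length.
Choose w = a^p b^{p+p!-2}. Since p ≠ (p+p!-2)+2 = p+p!, w ∈ L; and |w| ≥ p.
By the pumping lemma, w = xyz with |xy| ≤ p and |y| > 0.
Since the first p symbols of w are all a's and |xy| ≤ p, y lies entirely in the leading a-block: y = a^k for some k with 1 ≤ k ≤ p.
Since 1 ≤ k ≤ p, k divides p!; set t = 1 + p!/k. Then xy^t z has p + (p!/k)·k = p + p! copies of a. Now the a-count is p+p! and (b-count)+2 = (p+p!-2)+2 = p+p!, so i ≠ j+2 fails. So xy^t z = a^{p+p!} b^{p+p!-2} ∉ L.
This contradicts the pumping lemma, so L is not regular.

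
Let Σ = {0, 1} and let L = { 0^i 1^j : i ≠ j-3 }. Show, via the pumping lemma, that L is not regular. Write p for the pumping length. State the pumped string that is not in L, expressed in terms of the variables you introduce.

0^{p+p!} 1^{p+p!+3}

Suppose for contradiction that L is regular, and let p be the pumping length.
Choose w = 0^p 1^{p+p!+3}. Since p ≠ (p+p!+3)-3 = p+p!, w ∈ L; and |w| ≥ p.
Write w = xyz as guaranteed by the lemma, with |xy| ≤ p and |y| ≥ 1.
Because |xy| ≤ p and w begins with p copies of 0, we have y = 0^k with 1 ≤ k ≤ p.
Since 1 ≤ k ≤ p, k divides p!; set t = 1 + p!/k. Then xy^t z has p + (p!/k)·k = p + p! copies of 0. Now the 0-count is p+p! and (1-count)-3 = (p+p!+3)-3 = p+p!, so i ≠ j-3 fails. So xy^t z = 0^{p+p!} 1^{p+p!+3} ∉ L.
This contradicts the pumping lemma, so L is not regular.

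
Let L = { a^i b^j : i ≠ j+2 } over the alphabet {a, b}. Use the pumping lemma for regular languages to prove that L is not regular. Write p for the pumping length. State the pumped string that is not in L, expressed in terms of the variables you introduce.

Toward a contradiction, assume L is regular with pumping length p.
Choose w = a^p b^{p+p!-2}. Since p ≠ (p+p!-2)+2 = p+p!, w ∈ L; and |w| ≥ p.
The pumping lemma gives a decomposition w = xyz where |xy| ≤ p and y is nonempty.
Because |xy| ≤ p and w begins with p copies of a, we have y = a^k with 1 ≤ k ≤ p.
Since 1 ≤ k ≤ p, k divides p!; set t = 1 + p!/k. Then xy^t z has p + (p!/k)·k = p + p! copies of a. Now the a-count is p+p! and (b-count)+2 = (p+p!-2)+2 = p+p!, so i ≠ j+2 fails. So xy^t z = a^{p+p!} b^{p+p!-2} ∉ L.
This contradicts the pumping lemma, so L is not regular.

a^{p+p!} b^{p+p!-2}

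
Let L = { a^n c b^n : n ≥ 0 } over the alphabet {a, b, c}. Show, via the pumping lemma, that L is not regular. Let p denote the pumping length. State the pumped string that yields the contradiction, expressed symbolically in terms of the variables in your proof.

a^{p+k} c b^p

Toward a contradiction, assume L is regular with pumping length p.
Take w = a^p c b^p ∈ L with |w| = 2p+1 ≥ p.
The pumping lemma gives a decomposition w = xyz where |xy| ≤ p and |y| > 0.
The first p characters of w are a's, so xy (and hence y) consists only of a's. Write y = a^k, 1 ≤ k ≤ p.
Pump with i = 2: xy^2z = a^{p+k} c b^p, which would require p+k = p. But k ≥ 1, so xy^2z ∉ L.
Contradiction. Therefore L is not regular.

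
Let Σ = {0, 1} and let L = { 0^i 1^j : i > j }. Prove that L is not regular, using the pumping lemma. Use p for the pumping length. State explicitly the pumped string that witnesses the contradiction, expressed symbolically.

Assume L is regular. Let p be the pumping length given by the pumping lemma.
Choose w = 0^{p+1} 1^p ∈ L, with |w| = 2p+1 ≥ p.
Write w = xyz as guaranteed by the lemma, with |xy| ≤ p and y is nonempty.
Because |xy| ≤ p and w begins with p copies of 0, we have y = 0^k with 1 ≤ k ≤ p.
Consider xy^0z = xz = 0^{p+1-k} 1^p. Since k ≥ 1, the 0-count p+1-k is at most p, so i > j fails; thus xz ∉ L.
This contradicts the pumping lemma, so L is not regular.

0^{p+1-k} 1^p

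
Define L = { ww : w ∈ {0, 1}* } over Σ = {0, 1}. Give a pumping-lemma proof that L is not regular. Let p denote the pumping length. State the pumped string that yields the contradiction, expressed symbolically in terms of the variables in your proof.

Assume L is regular; let p be its pumping constant.
Take w = 0^p 1^p 0^p 1^p = uu where u = 0^p1^p; then w ∈ L and |w| = 4p ≥ p.
Write w = xyz as guaranteed by the lemma, with |xy| ≤ p and |y| ≥ 1.
Since the first p symbols of w are all 0's and |xy| ≤ p, y lies entirely in the leading 0-block: y = 0^k for some k with 1 ≤ k ≤ p.
Pump with i = 2: xy^2z = 0^{p+k} 1^p 0^p 1^p, of length 4p+k. Suppose this equals vv. The string starts with 0 and ends with 1, so v does too; thus the boundary between the two copies of v is a 1→0 transition. There is exactly one such transition, at position 2p+k, so |v| = 2p+k and |vv| = 4p+2k ≠ 4p+k since k ≥ 1. So xy^2z ∉ L.
This is a contradiction; hence L is not regular.

0^{p+k} 1^p 0^p 1^p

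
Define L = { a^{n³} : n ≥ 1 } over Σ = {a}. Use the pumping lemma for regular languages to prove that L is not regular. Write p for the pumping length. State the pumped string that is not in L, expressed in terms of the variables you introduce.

Toward a contradiction, assume L is regular with pumping length p.
Take w = a^{p³} ∈ L with |w| = p³ ≥ p.
The pumping lemma gives a decomposition w = xyz where |xy| ≤ p and |y| ≥ 1.
Then y = a^k for some k with 1 ≤ k ≤ p.
Pump with i = 2: xy^2z = a^{p³+k}. Since 1 ≤ k ≤ p, p³ < p³+k ≤ p³+p < p³+3p²+3p+1 = (p+1)³, so p³+k is not a perfect cube. So xy^2z ∉ L.
This is a contradiction; hence L is not regular.

a^{p³+k}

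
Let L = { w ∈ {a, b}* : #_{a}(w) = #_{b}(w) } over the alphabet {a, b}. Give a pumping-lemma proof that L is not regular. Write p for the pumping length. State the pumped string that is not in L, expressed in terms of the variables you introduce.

Assume L is regular; let p be its pumping constant.
Choose w = a^p b^p ∈ L with |w| = 2p ≥ p.
Write w = xyz as guaranteed by the lemma, with |xy| ≤ p and |y| > 0.
Because |xy| ≤ p and w begins with p copies of a, we have y = a^k with 1 ≤ k ≤ p.
Pump with i = 2: xy^2z = a^{p+k} b^p has p+k occurrences of a but only p of b. Since k ≥ 1 the counts differ, so xy^2z ∉ L.
This is a contradiction; hence L is not regular.

a^{p+k} b^p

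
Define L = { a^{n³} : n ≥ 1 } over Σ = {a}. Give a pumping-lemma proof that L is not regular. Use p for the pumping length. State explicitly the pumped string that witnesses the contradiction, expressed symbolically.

a^{p³+k}

Assume L is regular. Let p be the pumping length given by the pumping lemma.
Take w = a^{p³} ∈ L with |w| = p³ ≥ p.
By the pumping lemma, w = xyz with |xy| ≤ p and y is nonempty.
Then y = a^k for some k with 1 ≤ k ≤ p.
Pump with i = 2: xy^2z = a^{p³+k}. Since 1 ≤ k ≤ p, p³ < p³+k ≤ p³+p < p³+3p²+3p+1 = (p+1)³, so p³+k is not a perfect cube. So xy^2z ∉ L.
This contradicts the pumping lemma, so L is not regular.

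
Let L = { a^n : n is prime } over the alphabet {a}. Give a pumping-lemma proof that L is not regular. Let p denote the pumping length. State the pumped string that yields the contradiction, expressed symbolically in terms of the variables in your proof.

Assume L is regular; let p be its pumping constant.
Let q be a prime with q ≥ p+2 (infinitely many primes exist), and take w = a^q ∈ L with |w| = q ≥ p.
Write w = xyz as guaranteed by the lemma, with |xy| ≤ p and |y| ≥ 1.
Then y = a^k for some k with 1 ≤ k ≤ p.
Since 1 ≤ k ≤ p, |xz| = q-k. Pump with i = q+1: |xy^{q+1}z| = (q-k)+(q+1)k = q+qk = q(1+k), which is composite (both factors ≥ 2). So xy^{q+1}z = a^{q(1+k)} ∉ L.
This contradicts the pumping lemma, so L is not regular.

a^{q(1+k)}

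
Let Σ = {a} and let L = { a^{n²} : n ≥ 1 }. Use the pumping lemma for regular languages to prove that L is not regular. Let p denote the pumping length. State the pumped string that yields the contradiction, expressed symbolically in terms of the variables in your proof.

Assume L is regular. Let p be the pumping length given by the pumping lemma.
Take w = a^{p²} ∈ L with |w| = p² ≥ p.
Write w = xyz as guaranteed by the lemma, with |xy| ≤ p and |y| > 0.
Then y = a^k for some k with 1 ≤ k ≤ p.
Pump with i = 2: xy^2z = a^{p²+k}. Since 1 ≤ k ≤ p, p² < p²+k ≤ p²+p < (p+1)², so p²+k lies strictly between consecutive squares and is not a perfect square. So xy^2z ∉ L.
This is a contradiction; hence L is not regular.

a^{p²+k}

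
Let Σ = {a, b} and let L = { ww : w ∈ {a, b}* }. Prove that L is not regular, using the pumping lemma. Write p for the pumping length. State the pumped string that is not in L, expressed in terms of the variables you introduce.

a^{p+k} b^p a^p b^p

Assume L is regular. Let p be the pumping length given by the pumping lemma.
Take w = a^p b^p a^p b^p = uu where u = a^pb^p; then w ∈ L and |w| = 4p ≥ p.
By the pumping lemma, w = xyz with |xy| ≤ p and |y| ≥ 1.
Since the first p symbols of w are all a's and |xy| ≤ p, y lies entirely in the leading a-block: y = a^k for some k with 1 ≤ k ≤ p.
Pump with i = 2: xy^2z = a^{p+k} b^p a^p b^p, of length 4p+k. Suppose this equals vv. The string starts with a and ends with b, so v does too; thus the boundary between the two copies of v is a b→a transition. There is exactly one such transition, at position 2p+k, so |v| = 2p+k and |vv| = 4p+2k ≠ 4p+k since k ≥ 1. So xy^2z ∉ L.
Contradiction. Therefore L is not regular.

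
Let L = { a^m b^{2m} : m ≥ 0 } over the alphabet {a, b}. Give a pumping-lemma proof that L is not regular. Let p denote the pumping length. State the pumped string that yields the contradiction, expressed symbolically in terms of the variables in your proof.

a^{p+k} b^{2p}

Assume L is regular; let p be its pumping constant.
Let w = a^p b^{2p} ∈ L; note |w| = 3p ≥ p.
Write w = xyz as guaranteed by the lemma, with |xy| ≤ p and y is nonempty.
Because |xy| ≤ p and w begins with p copies of a, we have y = a^k with 1 ≤ k ≤ p.
Pump with i = 2: xy^2z = a^{p+k} b^{2p}. For this to lie in L we would need 2p = 2(p+k), which forces k = 0. But k ≥ 1, so xy^2z ∉ L.
This is a contradiction; hence L is not regular.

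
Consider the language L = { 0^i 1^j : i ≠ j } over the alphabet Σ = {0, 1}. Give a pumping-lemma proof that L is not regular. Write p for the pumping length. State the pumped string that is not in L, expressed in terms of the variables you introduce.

0^{p+p!} 1^{p+p!}

Suppose for contradiction that L is regular, and let p be the pumping length.
Choose w = 0^p 1^{p+p!}. Since p ≠ p+p!, w ∈ L; and |w| ≥ p.
By the pumping lemma, w = xyz with |xy| ≤ p and |y| ≥ 1.
Since the first p symbols of w are all 0's and |xy| ≤ p, y lies entirely in the leading 0-block: y = 0^k for some k with 1 ≤ k ≤ p.
Since 1 ≤ k ≤ p, k divides p!; set t = 1 + p!/k. Then xy^t z has p + (p!/k)·k = p + p! copies of 0. Now the 0-count equals the 1-count, so i ≠ j fails. So xy^t z = 0^{p+p!} 1^{p+p!} ∉ L.
This is a contradiction; hence L is not regular.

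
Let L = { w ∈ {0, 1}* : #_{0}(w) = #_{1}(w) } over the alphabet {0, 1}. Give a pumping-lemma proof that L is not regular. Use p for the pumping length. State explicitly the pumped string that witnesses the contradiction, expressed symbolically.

0^{p+k} 1^p

Toward a contradiction, assume L is regular with pumping length p.
Choose w = 0^p 1^p ∈ L with |w| = 2p ≥ p.
By the pumping lemma, w = xyz with |xy| ≤ p and y is nonempty.
Since the first p symbols of w are all 0's and |xy| ≤ p, y lies entirely in the leading 0-block: y = 0^k for some k with 1 ≤ k ≤ p.
Pump with i = 2: xy^2z = 0^{p+k} 1^p has p+k occurrences of 0 but only p of 1. Since k ≥ 1 the counts differ, so xy^2z ∉ L.
Contradiction. Therefore L is not regular.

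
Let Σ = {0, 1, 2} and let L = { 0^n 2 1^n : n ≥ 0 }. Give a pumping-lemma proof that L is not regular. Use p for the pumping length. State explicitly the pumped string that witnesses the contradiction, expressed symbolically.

0^{p+k} 2 1^p

Assume L is regular. Let p be the pumping length given by the pumping lemma.
Take w = 0^p 2 1^p ∈ L with |w| = 2p+1 ≥ p.
The pumping lemma gives a decomposition w = xyz where |xy| ≤ p and y is nonempty.
Because |xy| ≤ p and w begins with p copies of 0, we have y = 0^k with 1 ≤ k ≤ p.
Pump with i = 2: xy^2z = 0^{p+k} 2 1^p, which would require p+k = p. But k ≥ 1, so xy^2z ∉ L.
This is a contradiction; hence L is not regular.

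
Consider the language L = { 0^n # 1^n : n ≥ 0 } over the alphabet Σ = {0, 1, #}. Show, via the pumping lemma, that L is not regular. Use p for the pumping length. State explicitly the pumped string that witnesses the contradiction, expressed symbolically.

0^{p+k} # 1^p

Assume L is regular; let p be its pumping constant.
Take w = 0^p # 1^p ∈ L with |w| = 2p+1 ≥ p.
By the pumping lemma, w = xyz with |xy| ≤ p and |y| ≥ 1.
Since the first p symbols of w are all 0's and |xy| ≤ p, y lies entirely in the leading 0-block: y = 0^k for some k with 1 ≤ k ≤ p.
Pump with i = 2: xy^2z = 0^{p+k} # 1^p, which would require p+k = p. But k ≥ 1, so xy^2z ∉ L.
This contradicts the pumping lemma, so L is not regular.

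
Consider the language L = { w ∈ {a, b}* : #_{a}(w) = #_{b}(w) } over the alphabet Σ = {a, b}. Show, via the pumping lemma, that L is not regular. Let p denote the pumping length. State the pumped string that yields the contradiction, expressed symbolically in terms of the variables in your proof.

Suppose for contradiction that L is regular, and let p be the pumping length.
Choose w = a^p b^p ∈ L with |w| = 2p ≥ p.
Write w = xyz as guaranteed by the lemma, with |xy| ≤ p and |y| ≥ 1.
Since the first p symbols of w are all a's and |xy| ≤ p, y lies entirely in the leading a-block: y = a^k for some k with 1 ≤ k ≤ p.
Pump with i = 2: xy^2z = a^{p+k} b^p has p+k occurrences of a but only p of b. Since k ≥ 1 the counts differ, so xy^2z ∉ L.
This is a contradiction; hence L is not regular.

a^{p+k} b^p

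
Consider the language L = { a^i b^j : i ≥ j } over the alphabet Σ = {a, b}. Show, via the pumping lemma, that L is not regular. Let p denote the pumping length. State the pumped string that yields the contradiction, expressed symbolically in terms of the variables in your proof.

a^{p-k} b^p

Assume L is regular; let p be its pumping constant.
Choose w = a^p b^p ∈ L, with |w| = 2p ≥ p.
The pumping lemma gives a decomposition w = xyz where |xy| ≤ p and |y| > 0.
Since the first p symbols of w are all a's and |xy| ≤ p, y lies entirely in the leading a-block: y = a^k for some k with 1 ≤ k ≤ p.
Consider xy^0z = xz = a^{p-k} b^p. Since k ≥ 1, the a-count p-k is less than p, so i ≥ j fails; thus xz ∉ L.
This contradicts the pumping lemma, so L is not regular.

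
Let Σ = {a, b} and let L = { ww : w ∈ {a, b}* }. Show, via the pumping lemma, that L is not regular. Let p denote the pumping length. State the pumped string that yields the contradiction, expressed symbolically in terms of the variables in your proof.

Suppose for contradiction that L is regular, and let p be the pumping length.
Take w = a^p b^p a^p b^p = uu where u = a^pb^p; then w ∈ L and |w| = 4p ≥ p.
By the pumping lemma, w = xyz with |xy| ≤ p and |y| > 0.
Because |xy| ≤ p and w begins with p copies of a, we have y = a^k with 1 ≤ k ≤ p.
Pump with i = 2: xy^2z = a^{p+k} b^p a^p b^p, of length 4p+k. Suppose this equals vv. The string starts with a and ends with b, so v does too; thus the boundary between the two copies of v is a b→a transition. There is exactly one such transition, at position 2p+k, so |v| = 2p+k and |vv| = 4p+2k ≠ 4p+k since k ≥ 1. So xy^2z ∉ L.
This contradicts the pumping lemma, so L is not regular.

a^{p+k} b^p a^p b^p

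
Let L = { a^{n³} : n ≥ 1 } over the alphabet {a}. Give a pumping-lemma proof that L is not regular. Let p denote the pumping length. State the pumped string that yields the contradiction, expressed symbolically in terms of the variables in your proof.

a^{p³+k}

Assume L is regular; let p be its pumping constant.
Take w = a^{p³} ∈ L with |w| = p³ ≥ p.
The pumping lemma gives a decomposition w = xyz where |xy| ≤ p and |y| > 0.
Then y = a^k for some k with 1 ≤ k ≤ p.
Pump with i = 2: xy^2z = a^{p³+k}. Since 1 ≤ k ≤ p, p³ < p³+k ≤ p³+p < p³+3p²+3p+1 = (p+1)³, so p³+k is not a perfect cube. So xy^2z ∉ L.
This is a contradiction; hence L is not regular.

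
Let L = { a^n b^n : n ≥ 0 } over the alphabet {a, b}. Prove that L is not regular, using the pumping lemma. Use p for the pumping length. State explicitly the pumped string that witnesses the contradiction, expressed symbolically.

a^{p+k} b^p

Assume L is regular. Let p be the pumping length given by the pumping lemma.
Let w = a^p b^p ∈ L; note |w| = 2p ≥ p.
Write w = xyz as guaranteed by the lemma, with |xy| ≤ p and |y| ≥ 1.
Since the first p symbols of w are all a's and |xy| ≤ p, y lies entirely in the leading a-block: y = a^k for some k with 1 ≤ k ≤ p.
Pump with i = 2: xy^2z = a^{p+k} b^p. For this to lie in L we would need p = p+k, which forces k = 0. But k ≥ 1, so xy^2z ∉ L.
This contradicts the pumping lemma, so L is not regular.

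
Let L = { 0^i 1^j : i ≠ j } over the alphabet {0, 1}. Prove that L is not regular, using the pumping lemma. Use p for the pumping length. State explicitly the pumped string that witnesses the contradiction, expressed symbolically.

Assume L is regular; let p be its pumping constant.
Choose w = 0^p 1^{p+p!}. Since p ≠ p+p!, w ∈ L; and |w| ≥ p.
By the pumping lemma, w = xyz with |xy| ≤ p and y is nonempty.
The first p characters of w are 0's, so xy (and hence y) consists only of 0's. Write y = 0^k, 1 ≤ k ≤ p.
Since 1 ≤ k ≤ p, k divides p!; set t = 1 + p!/k. Then xy^t z has p + (p!/k)·k = p + p! copies of 0. Now the 0-count equals the 1-count, so i ≠ j fails. So xy^t z = 0^{p+p!} 1^{p+p!} ∉ L.
This is a contradiction; hence L is not regular.

0^{p+p!} 1^{p+p!}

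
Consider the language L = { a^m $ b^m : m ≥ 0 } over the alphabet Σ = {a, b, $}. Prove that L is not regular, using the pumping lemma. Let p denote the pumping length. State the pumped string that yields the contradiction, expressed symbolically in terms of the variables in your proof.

Assume L is regular. Let p be the pumping length given by the pumping lemma.
Take w = a^p $ b^p ∈ L with |w| = 2p+1 ≥ p.
By the pumping lemma, w = xyz with |xy| ≤ p and y is nonempty.
Because |xy| ≤ p and w begins with p copies of a, we have y = a^k with 1 ≤ k ≤ p.
Pump with i = 2: xy^2z = a^{p+k} $ b^p, which would require p+k = p. But k ≥ 1, so xy^2z ∉ L.
Contradiction. Therefore L is not regular.

a^{p+k} $ b^p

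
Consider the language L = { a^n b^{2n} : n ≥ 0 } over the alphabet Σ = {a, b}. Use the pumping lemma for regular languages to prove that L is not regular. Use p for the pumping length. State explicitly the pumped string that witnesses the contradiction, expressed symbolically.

a^{p+k} b^{2p}

Assume L is regular. Let p be the pumping length given by the pumping lemma.
Choose w = a^p b^{2p}, which is in L with |w| = 3p ≥ p.
The pumping lemma gives a decomposition w = xyz where |xy| ≤ p and y is nonempty.
Since the first p symbols of w are all a's and |xy| ≤ p, y lies entirely in the leading a-block: y = a^k for some k with 1 ≤ k ≤ p.
Pump with i = 2: xy^2z = a^{p+k} b^{2p}. For this to lie in L we would need 2p = 2(p+k), which forces k = 0. But k ≥ 1, so xy^2z ∉ L.
This contradicts the pumping lemma, so L is not regular.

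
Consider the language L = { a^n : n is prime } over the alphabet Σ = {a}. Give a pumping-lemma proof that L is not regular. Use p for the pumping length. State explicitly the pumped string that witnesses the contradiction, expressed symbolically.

a^{q(1+k)}

Assume L is regular. Let p be the pumping length given by the pumping lemma.
Let q be a prime with q ≥ p+2 (infinitely many primes exist), and take w = a^q ∈ L with |w| = q ≥ p.
Write w = xyz as guaranteed by the lemma, with |xy| ≤ p and y is nonempty.
Then y = a^k for some k with 1 ≤ k ≤ p.
Since 1 ≤ k ≤ p, |xz| = q-k. Pump with i = q+1: |xy^{q+1}z| = (q-k)+(q+1)k = q+qk = q(1+k), which is composite (both factors ≥ 2). So xy^{q+1}z = a^{q(1+k)} ∉ L.
Contradiction. Therefore L is not regular.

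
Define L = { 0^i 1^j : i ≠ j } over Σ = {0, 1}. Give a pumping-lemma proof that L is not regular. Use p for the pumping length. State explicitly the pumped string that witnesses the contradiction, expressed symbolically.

Assume L is regular. Let p be the pumping length given by the pumping lemma.
Choose w = 0^p 1^{p+p!}. Since p ≠ p+p!, w ∈ L; and |w| ≥ p.
Write w = xyz as guaranteed by the lemma, with |xy| ≤ p and |y| > 0.
Because |xy| ≤ p and w begins with p copies of 0, we have y = 0^k with 1 ≤ k ≤ p.
Since 1 ≤ k ≤ p, k divides p!; set t = 1 + p!/k. Then xy^t z has p + (p!/k)·k = p + p! copies of 0. Now the 0-count equals the 1-count, so i ≠ j fails. So xy^t z = 0^{p+p!} 1^{p+p!} ∉ L.
Contradiction. Therefore L is not regular.

0^{p+p!} 1^{p+p!}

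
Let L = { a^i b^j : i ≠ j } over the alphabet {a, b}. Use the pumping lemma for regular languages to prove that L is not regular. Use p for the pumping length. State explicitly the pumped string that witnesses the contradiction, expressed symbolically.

Toward a contradiction, assume L is regular with pumping length p.
Choose w = a^p b^{p+p!}. Since p ≠ p+p!, w ∈ L; and |w| ≥ p.
The pumping lemma gives a decomposition w = xyz where |xy| ≤ p and |y| > 0.
Since the first p symbols of w are all a's and |xy| ≤ p, y lies entirely in the leading a-block: y = a^k for some k with 1 ≤ k ≤ p.
Since 1 ≤ k ≤ p, k divides p!; set t = 1 + p!/k. Then xy^t z has p + (p!/k)·k = p + p! copies of a. Now the a-count equals the b-count, so i ≠ j fails. So xy^t z = a^{p+p!} b^{p+p!} ∉ L.
Contradiction. Therefore L is not regular.

a^{p+p!} b^{p+p!}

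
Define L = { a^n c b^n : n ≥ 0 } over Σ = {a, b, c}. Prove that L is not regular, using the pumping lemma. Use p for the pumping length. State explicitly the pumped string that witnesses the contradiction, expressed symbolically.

Toward a contradiction, assume L is regular with pumping length p.
Take w = a^p c b^p ∈ L with |w| = 2p+1 ≥ p.
The pumping lemma gives a decomposition w = xyz where |xy| ≤ p and |y| > 0.
Because |xy| ≤ p and w begins with p copies of a, we have y = a^k with 1 ≤ k ≤ p.
Pump with i = 2: xy^2z = a^{p+k} c b^p, which would require p+k = p. But k ≥ 1, so xy^2z ∉ L.
Contradiction. Therefore L is not regular.

a^{p+k} c b^p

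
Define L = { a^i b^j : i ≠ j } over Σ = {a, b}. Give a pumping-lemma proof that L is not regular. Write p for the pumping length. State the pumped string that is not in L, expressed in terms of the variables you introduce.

Toward a contradiction, assume L is regular with pumping length p.
Choose w = a^p b^{p+p!}. Since p ≠ p+p!, w ∈ L; and |w| ≥ p.
By the pumping lemma, w = xyz with |xy| ≤ p and y is nonempty.
Because |xy| ≤ p and w begins with p copies of a, we have y = a^k with 1 ≤ k ≤ p.
Since 1 ≤ k ≤ p, k divides p!; set t = 1 + p!/k. Then xy^t z has p + (p!/k)·k = p + p! copies of a. Now the a-count equals the b-count, so i ≠ j fails. So xy^t z = a^{p+p!} b^{p+p!} ∉ L.
Contradiction. Therefore L is not regular.

a^{p+p!} b^{p+p!}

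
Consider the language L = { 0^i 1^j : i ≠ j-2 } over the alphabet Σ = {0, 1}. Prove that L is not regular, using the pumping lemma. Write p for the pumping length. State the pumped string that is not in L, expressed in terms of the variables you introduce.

Assume L is regular; let p be its pumping constant.
Choose w = 0^p 1^{p+p!+2}. Since p ≠ (p+p!+2)-2 = p+p!, w ∈ L; and |w| ≥ p.
The pumping lemma gives a decomposition w = xyz where |xy| ≤ p and |y| ≥ 1.
Since the first p symbols of w are all 0's and |xy| ≤ p, y lies entirely in the leading 0-block: y = 0^k for some k with 1 ≤ k ≤ p.
Since 1 ≤ k ≤ p, k divides p!; set t = 1 + p!/k. Then xy^t z has p + (p!/k)·k = p + p! copies of 0. Now the 0-count is p+p! and (1-count)-2 = (p+p!+2)-2 = p+p!, so i ≠ j-2 fails. So xy^t z = 0^{p+p!} 1^{p+p!+2} ∉ L.
This contradicts the pumping lemma, so L is not regular.

0^{p+p!} 1^{p+p!+2}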